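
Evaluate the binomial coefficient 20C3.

C(20,3) = (20·19·18) / 3! = 6840 / 6 = 1140.

1140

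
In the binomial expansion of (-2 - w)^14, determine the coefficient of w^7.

439296

The general term is C(14,j)·(-2)^j·(-w)^(14-j); the w^7 term has j = 7.
C(14,7) = 3432.
Coefficient = C(14,7) · (-2)^7 · (-1)^7 = 3432 · (-128) · (-1) = 439296.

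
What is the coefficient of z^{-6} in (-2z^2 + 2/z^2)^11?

General term: C(11,j)·(-2z^2)^j·(2/z^2)^(11-j), with z-exponent 2j − 2(11−j) = 4j − 22.
Set 4j − 22 = -6: j = 4.
C(11,4) = 330; (-2)^4 = 16; 2^7 = 128.
Coefficient = 330 · 16 · 128 = 675840.

675840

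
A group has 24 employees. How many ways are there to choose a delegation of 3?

This is C(24,3) = 2024.

2024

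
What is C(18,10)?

43758

C(18,10) = C(18,8) by symmetry.
C(18,8) = (18·17·16·15·14·13·12·11) / 8! = 1764322560 / 40320 = 43758.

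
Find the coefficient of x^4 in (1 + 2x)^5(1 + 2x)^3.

Coefficient of x^4 = Σ_{j} C(5,j)·2^j·C(3,4-j)·2^(4-j) for j from 1 to 4.
= 80 + 480 + 480 + 80 = 1120.

1120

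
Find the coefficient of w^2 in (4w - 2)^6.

The general term is C(6,j)·(4w)^j·(-2)^(6-j); the w^2 term has j = 2.
C(6,2) = 15.
Coefficient = C(6,2) · 4^2 · (-2)^4 = 15 · 16 · 16 = 3840.

3840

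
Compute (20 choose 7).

77520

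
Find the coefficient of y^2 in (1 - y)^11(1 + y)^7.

-1

Coefficient of y^2 = Σ_{j} C(11,j)·(-1)^j·C(7,2-j)·1^(2-j) for j from 0 to 2.
= 21 + (-77) + 55 = -1.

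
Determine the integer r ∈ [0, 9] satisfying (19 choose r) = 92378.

9

C(19,r) increases on 0 ≤ r ≤ 9. C(19,8) = 75582 and C(19,9) = 92378, so r = 9.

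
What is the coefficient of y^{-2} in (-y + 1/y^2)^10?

General term: C(10,j)·(-y)^j·(1/y^2)^(10-j), with y-exponent 1j − 2(10−j) = 3j − 20.
Set 3j − 20 = -2: j = 6.
C(10,6) = 210; (-1)^6 = 1; 1^4 = 1.
Coefficient = 210 · 1 · 1 = 210.

210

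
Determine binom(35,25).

183579396

C(35,25) = C(35,10) by symmetry.
C(35,10) = (35·34·33·32·31·30·29·28·27·26) / 10! = 666172912204800 / 3628800 = 183579396.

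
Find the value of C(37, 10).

C(37,10) = (37·36·35·34·33·32·31·30·29·28) / 10! = 1264020397516800 / 3628800 = 348330136.

348330136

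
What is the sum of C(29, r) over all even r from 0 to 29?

Half of (1+1)^29 + (1−1)^29 gives the even-index sum: 2^28 = 268435456.

268435456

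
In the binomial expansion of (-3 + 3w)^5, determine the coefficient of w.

1215

The general term is C(5,j)·(-3)^j·(3w)^(5-j); the w^1 term has j = 4.
C(5,4) = 5.
Coefficient = C(5,4) · (-3)^4 · 3^1 = 5 · 81 · 3 = 1215.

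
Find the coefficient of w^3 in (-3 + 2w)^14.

-515852064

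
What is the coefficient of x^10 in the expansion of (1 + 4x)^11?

The general term is C(11,j)·(1)^j·(4x)^(11-j); the x^10 term has j = 1.
C(11,1) = 11.
Coefficient = C(11,1) · 4^10 = 11 · 1048576 = 11534336.

11534336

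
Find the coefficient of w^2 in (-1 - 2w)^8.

The general term is C(8,j)·(-1)^j·(-2w)^(8-j); the w^2 term has j = 6.
C(8,6) = 28.
Coefficient = C(8,6) · (-2)^2 = 28 · 4 = 112.

112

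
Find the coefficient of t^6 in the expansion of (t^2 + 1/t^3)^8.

28

General term: C(8,j)·(t^2)^j·(1/t^3)^(8-j), with t-exponent 2j − 3(8−j) = 5j − 24.
Set 5j − 24 = 6: j = 6.
C(8,6) = 28; 1^6 = 1; 1^2 = 1.
Coefficient = 28 · 1 · 1 = 28.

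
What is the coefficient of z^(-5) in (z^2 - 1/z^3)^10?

-252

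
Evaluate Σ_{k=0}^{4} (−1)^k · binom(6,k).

5

The partial alternating sum Σ_{k=0}^{4} (−1)^k C(6,k) = (−1)^4 C(5,4) = 5.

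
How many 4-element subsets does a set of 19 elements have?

3876

C(19,4) = (19·18·17·16) / 4! = 93024 / 24 = 3876.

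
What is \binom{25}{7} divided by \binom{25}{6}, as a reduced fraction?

C(n,k+1)/C(n,k) = (n−k)/(k+1) = (25−6)/(6+1) = 19/7.

19/7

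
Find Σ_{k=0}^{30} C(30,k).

The entries of row 30 sum to 2^30 = 1073741824.

1073741824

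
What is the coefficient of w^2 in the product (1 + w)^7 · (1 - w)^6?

-6

Coefficient of w^2 = Σ_{j} C(7,j)·1^j·C(6,2-j)·(-1)^(2-j) for j from 0 to 2.
= 15 + (-42) + 21 = -6.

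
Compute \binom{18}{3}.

816

C(18,3) = (18·17·16) / 3! = 4896 / 6 = 816.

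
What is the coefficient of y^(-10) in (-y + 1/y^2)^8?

28

General term: C(8,j)·(-y)^j·(1/y^2)^(8-j), with y-exponent 1j − 2(8−j) = 3j − 16.
Set 3j − 16 = -10: j = 2.
C(8,2) = 28; (-1)^2 = 1; 1^6 = 1.
Coefficient = 28 · 1 · 1 = 28.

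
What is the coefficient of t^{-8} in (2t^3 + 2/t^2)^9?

General term: C(9,j)·(2t^3)^j·(2/t^2)^(9-j), with t-exponent 3j − 2(9−j) = 5j − 18.
Set 5j − 18 = -8: j = 2.
C(9,2) = 36; 2^2 = 4; 2^7 = 128.
Coefficient = 36 · 4 · 128 = 18432.

18432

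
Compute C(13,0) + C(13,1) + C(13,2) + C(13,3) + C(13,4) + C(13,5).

1 + 13 + 78 + 286 + 715 + 1287 = 2380.

2380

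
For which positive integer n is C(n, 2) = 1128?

n(n−1)/2 = 1128 ⇒ n(n−1) = 2256. Since 48·47 = 2256, n = 48.

48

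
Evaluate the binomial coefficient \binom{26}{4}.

C(26,4) = (26·25·24·23) / 4! = 358800 / 24 = 14950.

14950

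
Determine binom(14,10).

1001

C(14,10) = C(14,4) by symmetry.
C(14,4) = (14·13·12·11) / 4! = 24024 / 24 = 1001.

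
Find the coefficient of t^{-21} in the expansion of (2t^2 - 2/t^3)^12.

General term: C(12,j)·(2t^2)^j·(-2/t^3)^(12-j), with t-exponent 2j − 3(12−j) = 5j − 36.
Set 5j − 36 = -21: j = 3.
C(12,3) = 220; 2^3 = 8; (-2)^9 = -512.
Coefficient = 220 · 8 · (-512) = -901120.

-901120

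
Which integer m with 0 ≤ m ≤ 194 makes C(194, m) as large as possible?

97

C(194,m) is maximized at m = 194/2 = 97.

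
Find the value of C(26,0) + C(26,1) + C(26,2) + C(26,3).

2952

1 + 26 + 325 + 2600 = 2952.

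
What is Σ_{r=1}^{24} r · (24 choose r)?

201326592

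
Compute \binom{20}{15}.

15504

C(20,15) = C(20,5) by symmetry.
C(20,5) = (20·19·18·17·16) / 5! = 1860480 / 120 = 15504.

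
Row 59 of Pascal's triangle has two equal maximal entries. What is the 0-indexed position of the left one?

For odd n = 59, C(59,i) peaks at i = (n−1)/2 and (n+1)/2; the lower is 29.

29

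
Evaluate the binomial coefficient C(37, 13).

C(37,13) = (37·36·35·34·33·32·31·30·29·28·27·26·25) / 13! = 22183557976419840000 / 6227020800 = 3562467300.

3562467300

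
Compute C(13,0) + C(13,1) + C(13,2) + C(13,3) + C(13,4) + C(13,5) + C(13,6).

4096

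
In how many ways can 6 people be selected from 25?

This is C(25,6) = 177100.

177100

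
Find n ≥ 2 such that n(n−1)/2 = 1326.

52

n(n−1)/2 = 1326 ⇒ n(n−1) = 2652. Since 52·51 = 2652, n = 52.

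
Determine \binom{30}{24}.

593775

C(30,24) = C(30,6) by symmetry.
C(30,6) = (30·29·28·27·26·25) / 6! = 427518000 / 720 = 593775.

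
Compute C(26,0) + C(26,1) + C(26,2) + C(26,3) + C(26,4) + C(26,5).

1 + 26 + 325 + 2600 + 14950 + 65780 = 83682.

83682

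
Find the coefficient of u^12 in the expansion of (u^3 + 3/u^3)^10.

General term: C(10,j)·(u^3)^j·(3/u^3)^(10-j), with u-exponent 3j − 3(10−j) = 6j − 30.
Set 6j − 30 = 12: j = 7.
C(10,7) = 120; 1^7 = 1; 3^3 = 27.
Coefficient = 120 · 1 · 27 = 3240.

3240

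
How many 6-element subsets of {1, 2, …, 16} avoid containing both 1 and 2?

7007

All 6-subsets: C(16,6) = 8008. Those containing both fixed elements: C(14,4) = 1001.
8008 − 1001 = 7007.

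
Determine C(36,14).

3796297200

C(36,14) = (36·35·34·33·32·31·30·29·28·27·26·25·24·23) / 14! = 330954702783344640000 / 87178291200 = 3796297200.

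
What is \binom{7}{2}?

21

C(7,2) = (7·6) / 2! = 42 / 2 = 21.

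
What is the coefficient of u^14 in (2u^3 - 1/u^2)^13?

General term: C(13,j)·(2u^3)^j·(-1/u^2)^(13-j), with u-exponent 3j − 2(13−j) = 5j − 26.
Set 5j − 26 = 14: j = 8.
C(13,8) = 1287; 2^8 = 256; (-1)^5 = -1.
Coefficient = 1287 · 256 · (-1) = -329472.

-329472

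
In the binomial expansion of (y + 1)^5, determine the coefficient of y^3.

10

The general term is C(5,j)·(y)^j·(1)^(5-j); the y^3 term has j = 3.
C(5,3) = 10.
Coefficient = C(5,3) = 10.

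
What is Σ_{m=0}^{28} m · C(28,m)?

3758096384

Differentiating (1+x)^28 and setting x=1: Σ m·C(28,m) = 28·2^27 = 3758096384.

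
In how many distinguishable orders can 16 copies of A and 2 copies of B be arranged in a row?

153

Choose positions for the A's: C(18,16) = 153.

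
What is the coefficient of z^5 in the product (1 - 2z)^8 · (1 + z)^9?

-322

Coefficient of z^5 = Σ_{j} C(8,j)·(-2)^j·C(9,5-j)·1^(5-j) for j from 0 to 5.
= 126 + (-2016) + 9408 + (-16128) + 10080 + (-1792) = -322.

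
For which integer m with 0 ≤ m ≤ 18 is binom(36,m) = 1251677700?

12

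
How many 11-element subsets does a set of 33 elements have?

193536720

C(33,11) = (33·32·31·30·29·28·27·26·25·24·23) / 11! = 7725366544896000 / 39916800 = 193536720.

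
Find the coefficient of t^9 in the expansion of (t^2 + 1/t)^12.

792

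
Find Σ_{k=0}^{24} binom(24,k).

16777216

The entries of row 24 sum to 2^24 = 16777216.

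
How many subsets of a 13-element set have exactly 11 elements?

78

Choose the 11 positions: C(13,11) = 78.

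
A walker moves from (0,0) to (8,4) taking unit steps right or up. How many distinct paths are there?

Each path is a sequence of 12 steps with 8 rights: C(12,8) = 495.

495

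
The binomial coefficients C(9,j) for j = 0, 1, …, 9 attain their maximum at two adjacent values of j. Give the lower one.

4

For odd n = 9, C(9,j) peaks at j = (n−1)/2 and (n+1)/2; the lower is 4.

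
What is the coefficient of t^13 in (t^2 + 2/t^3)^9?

General term: C(9,j)·(t^2)^j·(2/t^3)^(9-j), with t-exponent 2j − 3(9−j) = 5j − 27.
Set 5j − 27 = 13: j = 8.
C(9,8) = 9; 1^8 = 1; 2^1 = 2.
Coefficient = 9 · 1 · 2 = 18.

18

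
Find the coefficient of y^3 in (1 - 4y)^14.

-23296

The general term is C(14,j)·(1)^j·(-4y)^(14-j); the y^3 term has j = 11.
C(14,11) = 364.
Coefficient = C(14,11) · (-4)^3 = 364 · (-64) = -23296.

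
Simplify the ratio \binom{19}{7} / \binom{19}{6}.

13/7

C(n,k+1)/C(n,k) = (n−k)/(k+1) = (19−6)/(6+1) = 13/7.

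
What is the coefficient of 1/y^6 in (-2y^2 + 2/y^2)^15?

General term: C(15,j)·(-2y^2)^j·(2/y^2)^(15-j), with y-exponent 2j − 2(15−j) = 4j − 30.
Set 4j − 30 = -6: j = 6.
C(15,6) = 5005; (-2)^6 = 64; 2^9 = 512.
Coefficient = 5005 · 64 · 512 = 164003840.

164003840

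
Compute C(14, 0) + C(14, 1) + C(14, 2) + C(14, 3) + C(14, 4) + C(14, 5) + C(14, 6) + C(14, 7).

1 + 14 + 91 + 364 + 1001 + 2002 + 3003 + 3432 = 9908.

9908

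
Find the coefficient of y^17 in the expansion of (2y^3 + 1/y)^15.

1647360

General term: C(15,j)·(2y^3)^j·(1/y)^(15-j), with y-exponent 3j − 1(15−j) = 4j − 15.
Set 4j − 15 = 17: j = 8.
C(15,8) = 6435; 2^8 = 256; 1^7 = 1.
Coefficient = 6435 · 256 · 1 = 1647360.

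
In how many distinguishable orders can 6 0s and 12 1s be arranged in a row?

Choose positions for the 0s: C(18,6) = 18564.

18564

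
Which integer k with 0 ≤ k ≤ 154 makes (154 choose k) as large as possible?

C(154,k) is maximized at k = 154/2 = 77.

77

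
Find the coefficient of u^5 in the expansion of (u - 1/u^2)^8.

-8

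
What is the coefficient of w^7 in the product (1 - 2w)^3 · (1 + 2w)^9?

Coefficient of w^7 = Σ_{j} C(3,j)·(-2)^j·C(9,7-j)·2^(7-j) for j from 0 to 3.
= 4608 + (-32256) + 48384 + (-16128) = 4608.

4608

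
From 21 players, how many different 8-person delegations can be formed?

This is C(21,8) = 203490.

203490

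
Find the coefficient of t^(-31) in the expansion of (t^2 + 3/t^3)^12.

2125764

General term: C(12,j)·(t^2)^j·(3/t^3)^(12-j), with t-exponent 2j − 3(12−j) = 5j − 36.
Set 5j − 36 = -31: j = 1.
C(12,1) = 12; 1^1 = 1; 3^11 = 177147.
Coefficient = 12 · 1 · 177147 = 2125764.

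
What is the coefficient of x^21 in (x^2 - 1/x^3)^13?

-13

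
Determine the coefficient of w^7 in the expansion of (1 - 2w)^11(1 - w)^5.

-397540

Coefficient of w^7 = Σ_{j} C(11,j)·(-2)^j·C(5,7-j)·(-1)^(7-j) for j from 2 to 7.
= (-220) + (-6600) + (-52800) + (-147840) + (-147840) + (-42240) = -397540.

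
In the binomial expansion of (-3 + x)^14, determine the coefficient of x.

The general term is C(14,j)·(-3)^j·(x)^(14-j); the x^1 term has j = 13.
C(14,13) = 14.
Coefficient = C(14,13) · (-3)^13 = 14 · (-1594323) = -22320522.

-22320522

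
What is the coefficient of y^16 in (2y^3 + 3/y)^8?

16128

General term: C(8,j)·(2y^3)^j·(3/y)^(8-j), with y-exponent 3j − 1(8−j) = 4j − 8.
Set 4j − 8 = 16: j = 6.
C(8,6) = 28; 2^6 = 64; 3^2 = 9.
Coefficient = 28 · 64 · 9 = 16128.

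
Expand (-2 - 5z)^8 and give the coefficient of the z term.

5120

The general term is C(8,j)·(-2)^j·(-5z)^(8-j); the z^1 term has j = 7.
C(8,7) = 8.
Coefficient = C(8,7) · (-2)^7 · (-5)^1 = 8 · (-128) · (-5) = 5120.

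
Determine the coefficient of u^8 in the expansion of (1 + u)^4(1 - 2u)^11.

-3168

Coefficient of u^8 = Σ_{j} C(4,j)·1^j·C(11,8-j)·(-2)^(8-j) for j from 0 to 4.
= 42240 + (-168960) + 177408 + (-59136) + 5280 = -3168.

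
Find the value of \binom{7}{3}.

35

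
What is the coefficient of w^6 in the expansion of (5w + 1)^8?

The general term is C(8,j)·(5w)^j·(1)^(8-j); the w^6 term has j = 6.
C(8,6) = 28.
Coefficient = C(8,6) · 5^6 = 28 · 15625 = 437500.

437500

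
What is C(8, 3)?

56

C(8,3) = (8·7·6) / 3! = 336 / 6 = 56.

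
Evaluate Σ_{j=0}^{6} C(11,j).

1 + 11 + 55 + 165 + 330 + 462 + 462 = 1486.

1486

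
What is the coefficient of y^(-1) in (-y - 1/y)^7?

-35

General term: C(7,j)·(-y)^j·(-1/y)^(7-j), with y-exponent 1j − 1(7−j) = 2j − 7.
Set 2j − 7 = -1: j = 3.
C(7,3) = 35; (-1)^3 = -1; (-1)^4 = 1.
Coefficient = 35 · (-1) · 1 = -35.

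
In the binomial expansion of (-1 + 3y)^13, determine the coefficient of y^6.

-1250964

The general term is C(13,j)·(-1)^j·(3y)^(13-j); the y^6 term has j = 7.
C(13,7) = 1716.
Coefficient = C(13,7) · (-1)^7 · 3^6 = 1716 · (-1) · 729 = -1250964.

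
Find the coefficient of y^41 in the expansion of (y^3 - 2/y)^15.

General term: C(15,j)·(y^3)^j·(-2/y)^(15-j), with y-exponent 3j − 1(15−j) = 4j − 15.
Set 4j − 15 = 41: j = 14.
C(15,14) = 15; 1^14 = 1; (-2)^1 = -2.
Coefficient = 15 · 1 · (-2) = -30.

-30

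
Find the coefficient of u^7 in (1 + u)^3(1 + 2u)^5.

176

Coefficient of u^7 = Σ_{j} C(3,j)·1^j·C(5,7-j)·2^(7-j) for j from 2 to 3.
= 96 + 80 = 176.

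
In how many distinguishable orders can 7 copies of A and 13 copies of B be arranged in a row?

77520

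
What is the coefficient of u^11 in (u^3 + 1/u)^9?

126

General term: C(9,j)·(u^3)^j·(1/u)^(9-j), with u-exponent 3j − 1(9−j) = 4j − 9.
Set 4j − 9 = 11: j = 5.
C(9,5) = 126; 1^5 = 1; 1^4 = 1.
Coefficient = 126 · 1 · 1 = 126.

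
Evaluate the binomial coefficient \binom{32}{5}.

C(32,5) = (32·31·30·29·28) / 5! = 24165120 / 120 = 201376.

201376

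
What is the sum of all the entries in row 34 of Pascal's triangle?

17179869184

Setting x = 1 in (1+x)^34 gives Σ C(34,j) = 2^34 = 17179869184.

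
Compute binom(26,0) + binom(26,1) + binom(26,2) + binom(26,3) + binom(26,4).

1 + 26 + 325 + 2600 + 14950 = 17902.

17902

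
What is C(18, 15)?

816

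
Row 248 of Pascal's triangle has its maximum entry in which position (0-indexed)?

C(248,j) is maximized at j = 248/2 = 124.

124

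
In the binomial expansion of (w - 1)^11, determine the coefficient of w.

The general term is C(11,j)·(w)^j·(-1)^(11-j); the w^1 term has j = 1.
C(11,1) = 11.
Coefficient = C(11,1) = 11.

11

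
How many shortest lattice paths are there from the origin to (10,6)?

Each path is a sequence of 16 steps with 10 rights: C(16,10) = 8008.

8008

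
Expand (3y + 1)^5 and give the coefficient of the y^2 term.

The general term is C(5,j)·(3y)^j·(1)^(5-j); the y^2 term has j = 2.
C(5,2) = 10.
Coefficient = C(5,2) · 3^2 = 10 · 9 = 90.

90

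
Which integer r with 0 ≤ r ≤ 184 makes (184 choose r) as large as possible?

92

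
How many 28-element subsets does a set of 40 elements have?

C(40,28) = C(40,12) by symmetry.
C(40,12) = (40·39·38·37·36·35·34·33·32·31·30·29) / 12! = 2676111755885568000 / 479001600 = 5586853480.

5586853480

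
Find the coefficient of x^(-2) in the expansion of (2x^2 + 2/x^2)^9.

General term: C(9,j)·(2x^2)^j·(2/x^2)^(9-j), with x-exponent 2j − 2(9−j) = 4j − 18.
Set 4j − 18 = -2: j = 4.
C(9,4) = 126; 2^4 = 16; 2^5 = 32.
Coefficient = 126 · 16 · 32 = 64512.

64512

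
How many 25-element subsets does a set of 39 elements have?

15084504396

C(39,25) = C(39,14) by symmetry.
C(39,14) = (39·38·37·36·35·34·33·32·31·30·29·28·27·26) / 14! = 1315041316842168115200 / 87178291200 = 15084504396.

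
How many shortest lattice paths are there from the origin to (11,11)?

Each path is a sequence of 22 steps with 11 rights: C(22,11) = 705432.

705432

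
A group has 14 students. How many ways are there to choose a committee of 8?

3003

This is C(14,8) = 3003.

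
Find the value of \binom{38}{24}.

C(38,24) = C(38,14) by symmetry.
C(38,14) = (38·37·36·35·34·33·32·31·30·29·28·27·26·25) / 14! = 842975203103953920000 / 87178291200 = 9669554100.

9669554100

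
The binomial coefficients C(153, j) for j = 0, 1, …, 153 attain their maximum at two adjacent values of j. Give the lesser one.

76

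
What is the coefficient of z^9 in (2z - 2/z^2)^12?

General term: C(12,j)·(2z)^j·(-2/z^2)^(12-j), with z-exponent 1j − 2(12−j) = 3j − 24.
Set 3j − 24 = 9: j = 11.
C(12,11) = 12; 2^11 = 2048; (-2)^1 = -2.
Coefficient = 12 · 2048 · (-2) = -49152.

-49152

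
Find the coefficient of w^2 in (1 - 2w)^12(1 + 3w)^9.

Coefficient of w^2 = Σ_{j} C(12,j)·(-2)^j·C(9,2-j)·3^(2-j) for j from 0 to 2.
= 324 + (-648) + 264 = -60.

-60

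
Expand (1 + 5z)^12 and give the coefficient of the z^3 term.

The general term is C(12,j)·(1)^j·(5z)^(12-j); the z^3 term has j = 9.
C(12,9) = 220.
Coefficient = C(12,9) · 5^3 = 220 · 125 = 27500.

27500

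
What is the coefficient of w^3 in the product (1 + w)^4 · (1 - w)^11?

Coefficient of w^3 = Σ_{j} C(4,j)·1^j·C(11,3-j)·(-1)^(3-j) for j from 0 to 3.
= (-165) + 220 + (-66) + 4 = -7.

-7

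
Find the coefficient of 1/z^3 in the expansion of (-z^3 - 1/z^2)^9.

-84

General term: C(9,j)·(-z^3)^j·(-1/z^2)^(9-j), with z-exponent 3j − 2(9−j) = 5j − 18.
Set 5j − 18 = -3: j = 3.
C(9,3) = 84; (-1)^3 = -1; (-1)^6 = 1.
Coefficient = 84 · (-1) · 1 = -84.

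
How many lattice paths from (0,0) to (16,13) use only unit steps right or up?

67863915

Each path is a sequence of 29 steps with 16 rights: C(29,16) = 67863915.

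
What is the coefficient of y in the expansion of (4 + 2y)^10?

5242880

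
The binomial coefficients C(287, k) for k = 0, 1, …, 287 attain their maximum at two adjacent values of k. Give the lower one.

143

For odd n = 287, C(287,k) peaks at k = (n−1)/2 and (n+1)/2; the lower is 143.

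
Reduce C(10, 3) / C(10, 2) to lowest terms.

C(n,k+1)/C(n,k) = (n−k)/(k+1) = (10−2)/(2+1) = 8/3.

8/3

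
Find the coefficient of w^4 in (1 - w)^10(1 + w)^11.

Coefficient of w^4 = Σ_{j} C(10,j)·(-1)^j·C(11,4-j)·1^(4-j) for j from 0 to 4.
= 330 + (-1650) + 2475 + (-1320) + 210 = 45.

45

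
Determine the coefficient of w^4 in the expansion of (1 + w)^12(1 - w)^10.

35

Coefficient of w^4 = Σ_{j} C(12,j)·1^j·C(10,4-j)·(-1)^(4-j) for j from 0 to 4.
= 210 + (-1440) + 2970 + (-2200) + 495 = 35.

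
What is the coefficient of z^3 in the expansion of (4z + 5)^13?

The general term is C(13,j)·(4z)^j·(5)^(13-j); the z^3 term has j = 3.
C(13,3) = 286.
Coefficient = C(13,3) · 4^3 · 5^10 = 286 · 64 · 9765625 = 178750000000.

178750000000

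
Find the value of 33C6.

C(33,6) = (33·32·31·30·29·28) / 6! = 797448960 / 720 = 1107568.

1107568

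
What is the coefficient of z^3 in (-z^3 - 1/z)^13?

General term: C(13,j)·(-z^3)^j·(-1/z)^(13-j), with z-exponent 3j − 1(13−j) = 4j − 13.
Set 4j − 13 = 3: j = 4.
C(13,4) = 715; (-1)^4 = 1; (-1)^9 = -1.
Coefficient = 715 · 1 · (-1) = -715.

-715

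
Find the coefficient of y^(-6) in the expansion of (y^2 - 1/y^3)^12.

General term: C(12,j)·(y^2)^j·(-1/y^3)^(12-j), with y-exponent 2j − 3(12−j) = 5j − 36.
Set 5j − 36 = -6: j = 6.
C(12,6) = 924; 1^6 = 1; (-1)^6 = 1.
Coefficient = 924 · 1 · 1 = 924.

924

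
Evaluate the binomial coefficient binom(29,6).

C(29,6) = (29·28·27·26·25·24) / 6! = 342014400 / 720 = 475020.

475020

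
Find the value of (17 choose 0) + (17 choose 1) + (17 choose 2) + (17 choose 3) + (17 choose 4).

3214

1 + 17 + 136 + 680 + 2380 = 3214.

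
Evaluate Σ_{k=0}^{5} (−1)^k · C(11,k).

-252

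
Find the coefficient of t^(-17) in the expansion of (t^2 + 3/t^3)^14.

39405366

General term: C(14,j)·(t^2)^j·(3/t^3)^(14-j), with t-exponent 2j − 3(14−j) = 5j − 42.
Set 5j − 42 = -17: j = 5.
C(14,5) = 2002; 1^5 = 1; 3^9 = 19683.
Coefficient = 2002 · 1 · 19683 = 39405366.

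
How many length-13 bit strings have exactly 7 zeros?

1716

Choose the 7 positions: C(13,7) = 1716.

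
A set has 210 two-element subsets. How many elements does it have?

21

n(n−1)/2 = 210 ⇒ n(n−1) = 420. Since 21·20 = 420, n = 21.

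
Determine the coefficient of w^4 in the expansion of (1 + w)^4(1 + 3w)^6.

4258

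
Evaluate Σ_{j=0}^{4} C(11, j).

562

1 + 11 + 55 + 165 + 330 = 562.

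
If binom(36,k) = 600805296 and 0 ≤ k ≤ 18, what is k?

11

C(36,k) increases on 0 ≤ k ≤ 18. C(36,10) = 254186856 and C(36,11) = 600805296, so k = 11.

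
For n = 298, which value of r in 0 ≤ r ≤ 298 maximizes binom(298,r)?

149

C(298,r) is maximized at r = 298/2 = 149.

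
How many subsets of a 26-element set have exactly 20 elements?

Choose the 20 positions: C(26,20) = 230230.

230230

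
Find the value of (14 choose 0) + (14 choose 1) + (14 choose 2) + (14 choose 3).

470

1 + 14 + 91 + 364 = 470.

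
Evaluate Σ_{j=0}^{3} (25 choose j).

2626

1 + 25 + 300 + 2300 = 2626.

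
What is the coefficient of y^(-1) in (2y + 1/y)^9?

General term: C(9,j)·(2y)^j·(1/y)^(9-j), with y-exponent 1j − 1(9−j) = 2j − 9.
Set 2j − 9 = -1: j = 4.
C(9,4) = 126; 2^4 = 16; 1^5 = 1.
Coefficient = 126 · 16 · 1 = 2016.

2016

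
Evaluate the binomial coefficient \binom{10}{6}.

210

C(10,6) = C(10,4) by symmetry.
C(10,4) = (10·9·8·7) / 4! = 5040 / 24 = 210.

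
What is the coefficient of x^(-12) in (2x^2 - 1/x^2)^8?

-16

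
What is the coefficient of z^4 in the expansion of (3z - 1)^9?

The general term is C(9,j)·(3z)^j·(-1)^(9-j); the z^4 term has j = 4.
C(9,4) = 126.
Coefficient = C(9,4) · 3^4 · (-1)^5 = 126 · 81 · (-1) = -10206.

-10206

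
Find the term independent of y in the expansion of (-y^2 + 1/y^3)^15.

-5005

General term: C(15,j)·(-y^2)^j·(1/y^3)^(15-j), with y-exponent 2j − 3(15−j) = 5j − 45.
Set 5j − 45 = 0: j = 9.
C(15,9) = 5005; (-1)^9 = -1; 1^6 = 1.
Coefficient = 5005 · (-1) · 1 = -5005.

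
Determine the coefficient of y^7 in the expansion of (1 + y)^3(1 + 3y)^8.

125226

Coefficient of y^7 = Σ_{j} C(3,j)·1^j·C(8,7-j)·3^(7-j) for j from 0 to 3.
= 17496 + 61236 + 40824 + 5670 = 125226.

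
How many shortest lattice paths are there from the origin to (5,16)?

20349

Each path is a sequence of 21 steps with 5 rights: C(21,5) = 20349.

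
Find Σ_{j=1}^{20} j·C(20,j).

10485760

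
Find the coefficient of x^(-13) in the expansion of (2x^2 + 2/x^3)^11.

General term: C(11,j)·(2x^2)^j·(2/x^3)^(11-j), with x-exponent 2j − 3(11−j) = 5j − 33.
Set 5j − 33 = -13: j = 4.
C(11,4) = 330; 2^4 = 16; 2^7 = 128.
Coefficient = 330 · 16 · 128 = 675840.

675840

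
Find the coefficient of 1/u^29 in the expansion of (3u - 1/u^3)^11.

33

General term: C(11,j)·(3u)^j·(-1/u^3)^(11-j), with u-exponent 1j − 3(11−j) = 4j − 33.
Set 4j − 33 = -29: j = 1.
C(11,1) = 11; 3^1 = 3; (-1)^10 = 1.
Coefficient = 11 · 3 · 1 = 33.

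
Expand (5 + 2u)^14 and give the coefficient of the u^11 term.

The general term is C(14,j)·(5)^j·(2u)^(14-j); the u^11 term has j = 3.
C(14,3) = 364.
Coefficient = C(14,3) · 5^3 · 2^11 = 364 · 125 · 2048 = 93184000.

93184000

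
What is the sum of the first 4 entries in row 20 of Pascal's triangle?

1 + 20 + 190 + 1140 = 1351.

1351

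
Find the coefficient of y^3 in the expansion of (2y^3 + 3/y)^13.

225173520

General term: C(13,j)·(2y^3)^j·(3/y)^(13-j), with y-exponent 3j − 1(13−j) = 4j − 13.
Set 4j − 13 = 3: j = 4.
C(13,4) = 715; 2^4 = 16; 3^9 = 19683.
Coefficient = 715 · 16 · 19683 = 225173520.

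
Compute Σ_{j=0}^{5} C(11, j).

1 + 11 + 55 + 165 + 330 + 462 = 1024.

1024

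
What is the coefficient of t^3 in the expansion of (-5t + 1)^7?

-4375

The general term is C(7,j)·(-5t)^j·(1)^(7-j); the t^3 term has j = 3.
C(7,3) = 35.
Coefficient = C(7,3) · (-5)^3 = 35 · (-125) = -4375.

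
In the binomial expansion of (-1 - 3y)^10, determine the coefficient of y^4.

17010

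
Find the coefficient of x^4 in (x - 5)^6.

The general term is C(6,j)·(x)^j·(-5)^(6-j); the x^4 term has j = 4.
C(6,4) = 15.
Coefficient = C(6,4) · (-5)^2 = 15 · 25 = 375.

375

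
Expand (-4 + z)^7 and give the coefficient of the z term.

The general term is C(7,j)·(-4)^j·(z)^(7-j); the z^1 term has j = 6.
C(7,6) = 7.
Coefficient = C(7,6) · (-4)^6 = 7 · 4096 = 28672.

28672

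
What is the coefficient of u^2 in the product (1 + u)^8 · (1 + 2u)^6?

Coefficient of u^2 = Σ_{j} C(8,j)·1^j·C(6,2-j)·2^(2-j) for j from 0 to 2.
= 60 + 96 + 28 = 184.

184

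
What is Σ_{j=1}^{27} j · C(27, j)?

1811939328

Differentiating (1+x)^27 and setting x=1: Σ j·C(27,j) = 27·2^26 = 1811939328.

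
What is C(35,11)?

C(35,11) = (35·34·33·32·31·30·29·28·27·26·25) / 11! = 16654322805120000 / 39916800 = 417225900.

417225900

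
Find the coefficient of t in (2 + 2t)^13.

106496

The general term is C(13,j)·(2)^j·(2t)^(13-j); the t^1 term has j = 12.
C(13,12) = 13.
Coefficient = C(13,12) · 2^12 · 2^1 = 13 · 4096 · 2 = 106496.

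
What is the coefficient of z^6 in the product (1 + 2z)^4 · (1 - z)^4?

Coefficient of z^6 = Σ_{j} C(4,j)·2^j·C(4,6-j)·(-1)^(6-j) for j from 2 to 4.
= 24 + (-128) + 96 = -8.

-8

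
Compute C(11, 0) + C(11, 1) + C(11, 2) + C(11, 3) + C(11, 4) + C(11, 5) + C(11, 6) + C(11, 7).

1816

1 + 11 + 55 + 165 + 330 + 462 + 462 + 330 = 1816.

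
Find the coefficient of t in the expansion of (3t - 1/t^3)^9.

78732

General term: C(9,j)·(3t)^j·(-1/t^3)^(9-j), with t-exponent 1j − 3(9−j) = 4j − 27.
Set 4j − 27 = 1: j = 7.
C(9,7) = 36; 3^7 = 2187; (-1)^2 = 1.
Coefficient = 36 · 2187 · 1 = 78732.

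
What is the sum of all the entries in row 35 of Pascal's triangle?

34359738368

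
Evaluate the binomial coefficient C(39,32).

15380937

C(39,32) = C(39,7) by symmetry.
C(39,7) = (39·38·37·36·35·34·33) / 7! = 77519922480 / 5040 = 15380937.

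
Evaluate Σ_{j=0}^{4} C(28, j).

24158

1 + 28 + 378 + 3276 + 20475 = 24158.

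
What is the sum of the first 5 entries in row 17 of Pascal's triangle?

1 + 17 + 136 + 680 + 2380 = 3214.

3214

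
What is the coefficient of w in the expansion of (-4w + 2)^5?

-320

The general term is C(5,j)·(-4w)^j·(2)^(5-j); the w^1 term has j = 1.
C(5,1) = 5.
Coefficient = C(5,1) · (-4)^1 · 2^4 = 5 · (-4) · 16 = -320.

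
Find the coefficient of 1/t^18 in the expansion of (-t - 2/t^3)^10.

15360

General term: C(10,j)·(-t)^j·(-2/t^3)^(10-j), with t-exponent 1j − 3(10−j) = 4j − 30.
Set 4j − 30 = -18: j = 3.
C(10,3) = 120; (-1)^3 = -1; (-2)^7 = -128.
Coefficient = 120 · (-1) · (-128) = 15360.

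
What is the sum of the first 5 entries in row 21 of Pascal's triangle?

1 + 21 + 210 + 1330 + 5985 = 7547.

7547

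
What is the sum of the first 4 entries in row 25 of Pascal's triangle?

2626

1 + 25 + 300 + 2300 = 2626.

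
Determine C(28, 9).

C(28,9) = (28·27·26·25·24·23·22·21·20) / 9! = 2506375872000 / 362880 = 6906900.

6906900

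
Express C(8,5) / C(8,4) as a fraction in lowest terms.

C(n,k+1)/C(n,k) = (n−k)/(k+1) = (8−4)/(4+1) = 4/5.

4/5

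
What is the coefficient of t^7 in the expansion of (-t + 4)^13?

The general term is C(13,j)·(-t)^j·(4)^(13-j); the t^7 term has j = 7.
C(13,7) = 1716.
Coefficient = C(13,7) · (-1)^7 · 4^6 = 1716 · (-1) · 4096 = -7028736.

-7028736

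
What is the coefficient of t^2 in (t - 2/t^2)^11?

-1320

General term: C(11,j)·(t)^j·(-2/t^2)^(11-j), with t-exponent 1j − 2(11−j) = 3j − 22.
Set 3j − 22 = 2: j = 8.
C(11,8) = 165; 1^8 = 1; (-2)^3 = -8.
Coefficient = 165 · 1 · (-8) = -1320.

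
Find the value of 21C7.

116280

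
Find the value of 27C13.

20058300

C(27,13) = (27·26·25·24·23·22·21·20·19·18·17·16·15) / 13! = 124903451312640000 / 6227020800 = 20058300.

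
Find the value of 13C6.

1716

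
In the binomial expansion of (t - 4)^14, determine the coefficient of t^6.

The general term is C(14,j)·(t)^j·(-4)^(14-j); the t^6 term has j = 6.
C(14,6) = 3003.
Coefficient = C(14,6) · (-4)^8 = 3003 · 65536 = 196804608.

196804608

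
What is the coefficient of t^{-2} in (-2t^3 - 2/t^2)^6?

960

General term: C(6,j)·(-2t^3)^j·(-2/t^2)^(6-j), with t-exponent 3j − 2(6−j) = 5j − 12.
Set 5j − 12 = -2: j = 2.
C(6,2) = 15; (-2)^2 = 4; (-2)^4 = 16.
Coefficient = 15 · 4 · 16 = 960.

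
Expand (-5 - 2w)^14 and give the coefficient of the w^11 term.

93184000

The general term is C(14,j)·(-5)^j·(-2w)^(14-j); the w^11 term has j = 3.
C(14,3) = 364.
Coefficient = C(14,3) · (-5)^3 · (-2)^11 = 364 · (-125) · (-2048) = 93184000.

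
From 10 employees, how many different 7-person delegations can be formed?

120

This is C(10,7) = 120.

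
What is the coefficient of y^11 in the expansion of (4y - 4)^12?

-201326592

The general term is C(12,j)·(4y)^j·(-4)^(12-j); the y^11 term has j = 11.
C(12,11) = 12.
Coefficient = C(12,11) · 4^11 · (-4)^1 = 12 · 4194304 · (-4) = -201326592.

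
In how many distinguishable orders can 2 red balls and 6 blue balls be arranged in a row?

28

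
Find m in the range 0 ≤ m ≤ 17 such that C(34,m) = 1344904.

C(34,m) increases on 0 ≤ m ≤ 17. C(34,5) = 278256 and C(34,6) = 1344904, so m = 6.

6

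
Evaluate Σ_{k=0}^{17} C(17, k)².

2333606220

Σ C(17,k)² is the coefficient of x^17 in (1+x)^17(1+x)^17 = (1+x)^34, i.e. C(34,17) = 2333606220.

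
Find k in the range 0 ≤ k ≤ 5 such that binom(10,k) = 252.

C(10,k) increases on 0 ≤ k ≤ 5. C(10,4) = 210 and C(10,5) = 252, so k = 5.

5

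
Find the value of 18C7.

31824

C(18,7) = (18·17·16·15·14·13·12) / 7! = 160392960 / 5040 = 31824.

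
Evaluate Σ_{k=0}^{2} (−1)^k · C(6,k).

The partial alternating sum Σ_{k=0}^{2} (−1)^k C(6,k) = (−1)^2 C(5,2) = 10.

10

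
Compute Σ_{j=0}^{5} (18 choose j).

12616

1 + 18 + 153 + 816 + 3060 + 8568 = 12616.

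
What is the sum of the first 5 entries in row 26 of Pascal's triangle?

17902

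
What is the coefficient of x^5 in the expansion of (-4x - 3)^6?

The general term is C(6,j)·(-4x)^j·(-3)^(6-j); the x^5 term has j = 5.
C(6,5) = 6.
Coefficient = C(6,5) · (-4)^5 · (-3)^1 = 6 · (-1024) · (-3) = 18432.

18432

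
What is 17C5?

6188

C(17,5) = (17·16·15·14·13) / 5! = 742560 / 120 = 6188.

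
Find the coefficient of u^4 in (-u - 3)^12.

3247695

The general term is C(12,j)·(-u)^j·(-3)^(12-j); the u^4 term has j = 4.
C(12,4) = 495.
Coefficient = C(12,4) · (-3)^8 = 495 · 6561 = 3247695.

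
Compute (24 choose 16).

735471

C(24,16) = C(24,8) by symmetry.
C(24,8) = (24·23·22·21·20·19·18·17) / 8! = 29654190720 / 40320 = 735471.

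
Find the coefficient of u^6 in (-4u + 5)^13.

549120000000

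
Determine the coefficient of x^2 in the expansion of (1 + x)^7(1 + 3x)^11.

747

Coefficient of x^2 = Σ_{j} C(7,j)·1^j·C(11,2-j)·3^(2-j) for j from 0 to 2.
= 495 + 231 + 21 = 747.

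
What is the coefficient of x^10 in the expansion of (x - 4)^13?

The general term is C(13,j)·(x)^j·(-4)^(13-j); the x^10 term has j = 10.
C(13,10) = 286.
Coefficient = C(13,10) · (-4)^3 = 286 · (-64) = -18304.

-18304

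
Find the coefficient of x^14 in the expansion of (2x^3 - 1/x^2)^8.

1792

General term: C(8,j)·(2x^3)^j·(-1/x^2)^(8-j), with x-exponent 3j − 2(8−j) = 5j − 16.
Set 5j − 16 = 14: j = 6.
C(8,6) = 28; 2^6 = 64; (-1)^2 = 1.
Coefficient = 28 · 64 · 1 = 1792.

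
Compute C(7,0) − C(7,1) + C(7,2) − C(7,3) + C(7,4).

The partial alternating sum Σ_{k=0}^{4} (−1)^k C(7,k) = (−1)^4 C(6,4) = 15.

15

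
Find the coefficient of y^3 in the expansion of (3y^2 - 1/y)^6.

General term: C(6,j)·(3y^2)^j·(-1/y)^(6-j), with y-exponent 2j − 1(6−j) = 3j − 6.
Set 3j − 6 = 3: j = 3.
C(6,3) = 20; 3^3 = 27; (-1)^3 = -1.
Coefficient = 20 · 27 · (-1) = -540.

-540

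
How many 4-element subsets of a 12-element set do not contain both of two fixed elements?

All 4-subsets: C(12,4) = 495. Those containing both fixed elements: C(10,2) = 45.
495 − 45 = 450.

450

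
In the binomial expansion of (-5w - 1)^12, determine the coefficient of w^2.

The general term is C(12,j)·(-5w)^j·(-1)^(12-j); the w^2 term has j = 2.
C(12,2) = 66.
Coefficient = C(12,2) · (-5)^2 = 66 · 25 = 1650.

1650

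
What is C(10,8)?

45

C(10,8) = C(10,2) by symmetry.
C(10,2) = (10·9) / 2! = 90 / 2 = 45.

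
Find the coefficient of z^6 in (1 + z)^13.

1716

The general term is C(13,j)·(1)^j·(z)^(13-j); the z^6 term has j = 7.
C(13,7) = 1716.
Coefficient = C(13,7) = 1716.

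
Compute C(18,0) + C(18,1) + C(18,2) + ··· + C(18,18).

The entries of row 18 sum to 2^18 = 262144.

262144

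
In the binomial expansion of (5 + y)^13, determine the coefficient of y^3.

2792968750

The general term is C(13,j)·(5)^j·(y)^(13-j); the y^3 term has j = 10.
C(13,10) = 286.
Coefficient = C(13,10) · 5^10 = 286 · 9765625 = 2792968750.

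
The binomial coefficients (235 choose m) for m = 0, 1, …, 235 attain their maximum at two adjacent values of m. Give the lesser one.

117

For odd n = 235, C(235,m) peaks at m = (n−1)/2 and (n+1)/2; the lesser is 117.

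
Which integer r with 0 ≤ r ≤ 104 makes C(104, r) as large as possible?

C(104,r) is maximized at r = 104/2 = 52.

52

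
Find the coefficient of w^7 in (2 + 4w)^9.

2359296

The general term is C(9,j)·(2)^j·(4w)^(9-j); the w^7 term has j = 2.
C(9,2) = 36.
Coefficient = C(9,2) · 2^2 · 4^7 = 36 · 4 · 16384 = 2359296.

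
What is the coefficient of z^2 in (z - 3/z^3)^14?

-9828

General term: C(14,j)·(z)^j·(-3/z^3)^(14-j), with z-exponent 1j − 3(14−j) = 4j − 42.
Set 4j − 42 = 2: j = 11.
C(14,11) = 364; 1^11 = 1; (-3)^3 = -27.
Coefficient = 364 · 1 · (-27) = -9828.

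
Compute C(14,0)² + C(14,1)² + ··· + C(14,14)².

40116600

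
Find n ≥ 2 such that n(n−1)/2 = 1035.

n(n−1)/2 = 1035 ⇒ n(n−1) = 2070. Since 46·45 = 2070, n = 46.

46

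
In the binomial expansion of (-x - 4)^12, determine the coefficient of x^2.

The general term is C(12,j)·(-x)^j·(-4)^(12-j); the x^2 term has j = 2.
C(12,2) = 66.
Coefficient = C(12,2) · (-4)^10 = 66 · 1048576 = 69206016.

69206016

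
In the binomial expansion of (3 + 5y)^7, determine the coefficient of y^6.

The general term is C(7,j)·(3)^j·(5y)^(7-j); the y^6 term has j = 1.
C(7,1) = 7.
Coefficient = C(7,1) · 3^1 · 5^6 = 7 · 3 · 15625 = 328125.

328125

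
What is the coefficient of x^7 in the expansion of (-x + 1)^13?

-1716

The general term is C(13,j)·(-x)^j·(1)^(13-j); the x^7 term has j = 7.
C(13,7) = 1716.
Coefficient = C(13,7) · (-1)^7 = 1716 · (-1) = -1716.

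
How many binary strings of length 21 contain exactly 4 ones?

5985

Choose the 4 positions: C(21,4) = 5985.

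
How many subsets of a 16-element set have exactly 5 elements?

4368

Choose the 5 positions: C(16,5) = 4368.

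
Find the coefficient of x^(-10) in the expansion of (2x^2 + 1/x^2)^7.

14

General term: C(7,j)·(2x^2)^j·(1/x^2)^(7-j), with x-exponent 2j − 2(7−j) = 4j − 14.
Set 4j − 14 = -10: j = 1.
C(7,1) = 7; 2^1 = 2; 1^6 = 1.
Coefficient = 7 · 2 · 1 = 14.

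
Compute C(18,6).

18564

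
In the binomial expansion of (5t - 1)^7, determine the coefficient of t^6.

-109375

The general term is C(7,j)·(5t)^j·(-1)^(7-j); the t^6 term has j = 6.
C(7,6) = 7.
Coefficient = C(7,6) · 5^6 · (-1)^1 = 7 · 15625 · (-1) = -109375.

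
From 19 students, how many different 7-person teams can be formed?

This is C(19,7) = 50388.

50388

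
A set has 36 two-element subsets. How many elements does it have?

n(n−1)/2 = 36 ⇒ n(n−1) = 72. Since 9·8 = 72, n = 9.

9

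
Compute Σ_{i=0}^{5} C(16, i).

1 + 16 + 120 + 560 + 1820 + 4368 = 6885.

6885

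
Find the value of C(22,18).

C(22,18) = C(22,4) by symmetry.
C(22,4) = (22·21·20·19) / 4! = 175560 / 24 = 7315.

7315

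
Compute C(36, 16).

C(36,16) = (36·35·34·33·32·31·30·29·28·27·26·25·24·23·22·21) / 16! = 152901072685905223680000 / 20922789888000 = 7307872110.

7307872110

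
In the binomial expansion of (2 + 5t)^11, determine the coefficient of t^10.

214843750

The general term is C(11,j)·(2)^j·(5t)^(11-j); the t^10 term has j = 1.
C(11,1) = 11.
Coefficient = C(11,1) · 2^1 · 5^10 = 11 · 2 · 9765625 = 214843750.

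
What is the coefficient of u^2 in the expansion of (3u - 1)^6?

135

The general term is C(6,j)·(3u)^j·(-1)^(6-j); the u^2 term has j = 2.
C(6,2) = 15.
Coefficient = C(6,2) · 3^2 = 15 · 9 = 135.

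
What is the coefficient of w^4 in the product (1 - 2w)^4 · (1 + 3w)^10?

-134

Coefficient of w^4 = Σ_{j} C(4,j)·(-2)^j·C(10,4-j)·3^(4-j) for j from 0 to 4.
= 17010 + (-25920) + 9720 + (-960) + 16 = -134.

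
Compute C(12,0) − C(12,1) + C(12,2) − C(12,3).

-165

The partial alternating sum Σ_{k=0}^{3} (−1)^k C(12,k) = (−1)^3 C(11,3) = -165.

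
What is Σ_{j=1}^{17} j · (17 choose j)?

Differentiating (1+x)^17 and setting x=1: Σ j·C(17,j) = 17·2^16 = 1114112.

1114112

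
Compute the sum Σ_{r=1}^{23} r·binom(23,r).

Since r·C(23,r) = 23·C(22,r−1), the sum is 23·2^22 = 23·4194304 = 96468992.

96468992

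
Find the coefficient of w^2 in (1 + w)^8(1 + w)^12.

(1 + w)^8(1 + w)^12 = (1 + w)^20, so the coefficient of w^2 is C(20,2)·1^2 = 190·1 = 190.

190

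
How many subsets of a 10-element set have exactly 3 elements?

120

Choose the 3 positions: C(10,3) = 120.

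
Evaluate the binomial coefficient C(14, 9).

2002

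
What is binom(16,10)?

8008

C(16,10) = C(16,6) by symmetry.
C(16,6) = (16·15·14·13·12·11) / 6! = 5765760 / 720 = 8008.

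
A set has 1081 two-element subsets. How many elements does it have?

n(n−1)/2 = 1081 ⇒ n(n−1) = 2162. Since 47·46 = 2162, n = 47.

47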